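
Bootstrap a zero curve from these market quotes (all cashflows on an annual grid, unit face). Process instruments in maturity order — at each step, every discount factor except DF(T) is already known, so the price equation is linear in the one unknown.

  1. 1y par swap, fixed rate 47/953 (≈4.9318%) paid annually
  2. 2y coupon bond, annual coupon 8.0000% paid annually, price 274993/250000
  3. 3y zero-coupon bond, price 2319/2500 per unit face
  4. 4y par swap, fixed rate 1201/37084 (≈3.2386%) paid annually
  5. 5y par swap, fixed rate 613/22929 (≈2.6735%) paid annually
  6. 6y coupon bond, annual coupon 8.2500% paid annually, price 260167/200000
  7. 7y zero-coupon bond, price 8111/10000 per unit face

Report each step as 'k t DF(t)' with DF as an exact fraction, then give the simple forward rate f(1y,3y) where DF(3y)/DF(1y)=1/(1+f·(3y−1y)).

1 1 953/1000
2 2 9479/10000
3 3 2319/2500
4 4 8799/10000
5 5 4387/5000
6 6 4261/5000
7 7 8111/10000
f(1y,3y) = ((953/1000)/(2319/2500) − 1)/(2) = 127/9276 ≈ 1.3691%

step 1 [1y] swap r/1=47/953: DF=(1 − 47/953·(0))/(1+47/953) = 953/1000 ≈ 0.953000
step 2 [2y] bond c/1=2/25: DF=(274993/250000 − 2/25·(0.953000))/(1+2/25) = 9479/10000 ≈ 0.947900
step 3 [3y] zero: DF = P = 2319/2500 ≈ 0.927600
step 4 [4y] swap r/1=1201/37084: DF=(1 − 1201/37084·(0.953000+0.947900+0.927600))/(1+1201/37084) = 8799/10000 ≈ 0.879900
step 5 [5y] swap r/1=613/22929: DF=(1 − 613/22929·(0.953000+0.947900+0.927600+0.879900))/(1+613/22929) = 4387/5000 ≈ 0.877400
step 6 [6y] bond c/1=33/400: DF=(260167/200000 − 33/400·(0.953000+0.947900+0.927600+0.879900+0.877400))/(1+33/400) = 4261/5000 ≈ 0.852200
step 7 [7y] zero: DF = P = 8111/10000 ≈ 0.811100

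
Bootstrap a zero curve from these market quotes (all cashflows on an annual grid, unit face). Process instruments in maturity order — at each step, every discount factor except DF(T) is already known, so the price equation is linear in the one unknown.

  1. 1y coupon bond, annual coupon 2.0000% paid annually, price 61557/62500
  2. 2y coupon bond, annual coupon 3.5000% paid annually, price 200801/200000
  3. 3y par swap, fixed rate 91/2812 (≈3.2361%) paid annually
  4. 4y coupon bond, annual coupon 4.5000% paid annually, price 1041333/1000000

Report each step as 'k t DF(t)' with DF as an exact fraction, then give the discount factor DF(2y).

1 1 1207/1250
2 2 4687/5000
3 3 909/1000
4 4 4377/5000
DF(2y) = 4687/5000 ≈ 0.937400

step 1 [1y] bond c/1=1/50: DF=(61557/62500 − 1/50·(0))/(1+1/50) = 1207/1250 ≈ 0.965600
step 2 [2y] bond c/1=7/200: DF=(200801/200000 − 7/200·(0.965600))/(1+7/200) = 4687/5000 ≈ 0.937400
step 3 [3y] swap r/1=91/2812: DF=(1 − 91/2812·(0.965600+0.937400))/(1+91/2812) = 909/1000 ≈ 0.909000
step 4 [4y] bond c/1=9/200: DF=(1041333/1000000 − 9/200·(0.965600+0.937400+0.909000))/(1+9/200) = 4377/5000 ≈ 0.875400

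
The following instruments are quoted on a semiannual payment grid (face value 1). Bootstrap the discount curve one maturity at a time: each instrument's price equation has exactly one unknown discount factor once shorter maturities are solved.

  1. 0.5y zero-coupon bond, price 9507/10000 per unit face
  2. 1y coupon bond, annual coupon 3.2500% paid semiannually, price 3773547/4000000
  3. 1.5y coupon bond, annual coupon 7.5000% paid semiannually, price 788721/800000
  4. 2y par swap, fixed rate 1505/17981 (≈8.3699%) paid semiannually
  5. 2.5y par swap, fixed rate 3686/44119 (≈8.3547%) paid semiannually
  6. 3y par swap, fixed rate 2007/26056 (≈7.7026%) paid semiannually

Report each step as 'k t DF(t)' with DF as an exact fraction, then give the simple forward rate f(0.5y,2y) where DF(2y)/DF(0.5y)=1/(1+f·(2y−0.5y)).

1 1/2 9507/10000
2 1 9131/10000
3 3/2 8829/10000
4 2 1699/2000
5 5/2 8157/10000
6 3 7993/10000
f(0.5y,2y) = ((9507/10000)/(1699/2000) − 1)/(3/2) = 2024/25485 ≈ 7.9419%

step 1 [0.5y] zero: DF = P = 9507/10000 ≈ 0.950700
step 2 [1y] bond c/2=13/800: DF=(3773547/4000000 − 13/800·(0.950700))/(1+13/800) = 9131/10000 ≈ 0.913100
step 3 [1.5y] bond c/2=3/80: DF=(788721/800000 − 3/80·(0.950700+0.913100))/(1+3/80) = 8829/10000 ≈ 0.882900
step 4 [2y] swap r/2=1505/35962: DF=(1 − 1505/35962·(0.950700+0.913100+0.882900))/(1+1505/35962) = 1699/2000 ≈ 0.849500
step 5 [2.5y] swap r/2=1843/44119: DF=(1 − 1843/44119·(0.950700+0.913100+0.882900+0.849500))/(1+1843/44119) = 8157/10000 ≈ 0.815700
step 6 [3y] swap r/2=2007/52112: DF=(1 − 2007/52112·(0.950700+0.913100+0.882900+0.849500+0.815700))/(1+2007/52112) = 7993/10000 ≈ 0.799300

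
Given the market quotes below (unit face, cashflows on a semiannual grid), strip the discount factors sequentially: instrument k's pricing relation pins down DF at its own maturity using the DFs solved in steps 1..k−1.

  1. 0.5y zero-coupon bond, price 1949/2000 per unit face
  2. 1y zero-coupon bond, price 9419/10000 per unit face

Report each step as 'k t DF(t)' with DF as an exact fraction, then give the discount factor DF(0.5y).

1 1/2 1949/2000
2 1 9419/10000
DF(0.5y) = 1949/2000 ≈ 0.974500

step 1 [0.5y] zero: DF = P = 1949/2000 ≈ 0.974500
step 2 [1y] zero: DF = P = 9419/10000 ≈ 0.941900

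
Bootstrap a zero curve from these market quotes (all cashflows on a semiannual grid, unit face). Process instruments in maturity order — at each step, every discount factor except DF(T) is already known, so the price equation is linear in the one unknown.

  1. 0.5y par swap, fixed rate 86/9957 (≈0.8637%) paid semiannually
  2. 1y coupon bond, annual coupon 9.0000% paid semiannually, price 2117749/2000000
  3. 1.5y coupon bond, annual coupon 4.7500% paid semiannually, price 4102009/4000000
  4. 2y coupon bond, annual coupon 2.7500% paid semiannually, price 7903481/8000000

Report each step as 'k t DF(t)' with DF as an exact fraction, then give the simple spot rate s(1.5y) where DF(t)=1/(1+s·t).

1 1/2 9957/10000
2 1 1213/1250
3 3/2 9561/10000
4 2 9349/10000
s(1.5y) = (1/(9561/10000) − 1)/(3/2) = 878/28683 ≈ 3.0610%

step 1 [0.5y] swap r/2=43/9957: DF=(1 − 43/9957·(0))/(1+43/9957) = 9957/10000 ≈ 0.995700
step 2 [1y] bond c/2=9/200: DF=(2117749/2000000 − 9/200·(0.995700))/(1+9/200) = 1213/1250 ≈ 0.970400
step 3 [1.5y] bond c/2=19/800: DF=(4102009/4000000 − 19/800·(0.995700+0.970400))/(1+19/800) = 9561/10000 ≈ 0.956100
step 4 [2y] bond c/2=11/800: DF=(7903481/8000000 − 11/800·(0.995700+0.970400+0.956100))/(1+11/800) = 9349/10000 ≈ 0.934900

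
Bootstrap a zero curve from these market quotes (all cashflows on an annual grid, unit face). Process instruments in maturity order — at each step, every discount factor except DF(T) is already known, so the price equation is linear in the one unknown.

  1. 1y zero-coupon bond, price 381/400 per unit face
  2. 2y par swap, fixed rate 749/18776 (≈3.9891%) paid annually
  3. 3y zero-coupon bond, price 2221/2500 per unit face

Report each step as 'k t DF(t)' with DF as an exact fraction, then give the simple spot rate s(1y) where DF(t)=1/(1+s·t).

1 1 381/400
2 2 9251/10000
3 3 2221/2500
s(1y) = (1/(381/400) − 1)/(1) = 19/381 ≈ 4.9869%

step 1 [1y] zero: DF = P = 381/400 ≈ 0.952500
step 2 [2y] swap r/1=749/18776: DF=(1 − 749/18776·(0.952500))/(1+749/18776) = 9251/10000 ≈ 0.925100
step 3 [3y] zero: DF = P = 2221/2500 ≈ 0.888400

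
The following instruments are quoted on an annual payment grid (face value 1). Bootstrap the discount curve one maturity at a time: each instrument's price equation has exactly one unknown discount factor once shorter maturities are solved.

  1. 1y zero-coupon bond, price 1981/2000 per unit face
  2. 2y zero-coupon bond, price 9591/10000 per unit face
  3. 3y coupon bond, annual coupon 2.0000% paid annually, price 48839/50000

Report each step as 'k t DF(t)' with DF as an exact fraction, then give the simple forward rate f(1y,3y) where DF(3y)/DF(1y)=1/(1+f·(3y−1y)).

1 1 1981/2000
2 2 9591/10000
3 3 4597/5000
f(1y,3y) = ((1981/2000)/(4597/5000) − 1)/(2) = 711/18388 ≈ 3.8667%

step 1 [1y] zero: DF = P = 1981/2000 ≈ 0.990500
step 2 [2y] zero: DF = P = 9591/10000 ≈ 0.959100
step 3 [3y] bond c/1=1/50: DF=(48839/50000 − 1/50·(0.990500+0.959100))/(1+1/50) = 4597/5000 ≈ 0.919400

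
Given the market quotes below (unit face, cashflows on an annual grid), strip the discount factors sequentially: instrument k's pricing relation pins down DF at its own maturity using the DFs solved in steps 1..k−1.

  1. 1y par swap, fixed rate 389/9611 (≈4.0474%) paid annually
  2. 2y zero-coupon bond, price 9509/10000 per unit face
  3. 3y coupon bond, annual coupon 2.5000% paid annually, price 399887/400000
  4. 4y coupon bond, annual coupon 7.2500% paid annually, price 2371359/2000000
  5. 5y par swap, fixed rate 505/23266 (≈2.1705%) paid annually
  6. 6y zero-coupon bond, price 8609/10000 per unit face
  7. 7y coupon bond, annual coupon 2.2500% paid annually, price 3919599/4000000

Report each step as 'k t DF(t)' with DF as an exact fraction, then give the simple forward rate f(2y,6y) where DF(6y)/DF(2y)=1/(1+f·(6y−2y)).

1 1 9611/10000
2 2 9509/10000
3 3 9287/10000
4 4 1827/2000
5 5 899/1000
6 6 8609/10000
7 7 837/1000
f(2y,6y) = ((9509/10000)/(8609/10000) − 1)/(4) = 225/8609 ≈ 2.6135%

step 1 [1y] swap r/1=389/9611: DF=(1 − 389/9611·(0))/(1+389/9611) = 9611/10000 ≈ 0.961100
step 2 [2y] zero: DF = P = 9509/10000 ≈ 0.950900
step 3 [3y] bond c/1=1/40: DF=(399887/400000 − 1/40·(0.961100+0.950900))/(1+1/40) = 9287/10000 ≈ 0.928700
step 4 [4y] bond c/1=29/400: DF=(2371359/2000000 − 29/400·(0.961100+0.950900+0.928700))/(1+29/400) = 1827/2000 ≈ 0.913500
step 5 [5y] swap r/1=505/23266: DF=(1 − 505/23266·(0.961100+0.950900+0.928700+0.913500))/(1+505/23266) = 899/1000 ≈ 0.899000
step 6 [6y] zero: DF = P = 8609/10000 ≈ 0.860900
step 7 [7y] bond c/1=9/400: DF=(3919599/4000000 − 9/400·(0.961100+0.950900+0.928700+0.913500+0.899000+0.860900))/(1+9/400) = 837/1000 ≈ 0.837000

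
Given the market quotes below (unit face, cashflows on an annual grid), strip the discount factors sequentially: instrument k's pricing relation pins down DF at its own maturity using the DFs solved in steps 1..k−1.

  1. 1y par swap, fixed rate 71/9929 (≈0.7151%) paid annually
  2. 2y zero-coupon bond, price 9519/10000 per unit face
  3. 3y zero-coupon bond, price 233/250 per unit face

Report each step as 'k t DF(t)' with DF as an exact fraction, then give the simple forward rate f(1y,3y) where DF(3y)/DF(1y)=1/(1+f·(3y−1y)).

1 1 9929/10000
2 2 9519/10000
3 3 233/250
f(1y,3y) = ((9929/10000)/(233/250) − 1)/(2) = 609/18640 ≈ 3.2672%

step 1 [1y] swap r/1=71/9929: DF=(1 − 71/9929·(0))/(1+71/9929) = 9929/10000 ≈ 0.992900
step 2 [2y] zero: DF = P = 9519/10000 ≈ 0.951900
step 3 [3y] zero: DF = P = 233/250 ≈ 0.932000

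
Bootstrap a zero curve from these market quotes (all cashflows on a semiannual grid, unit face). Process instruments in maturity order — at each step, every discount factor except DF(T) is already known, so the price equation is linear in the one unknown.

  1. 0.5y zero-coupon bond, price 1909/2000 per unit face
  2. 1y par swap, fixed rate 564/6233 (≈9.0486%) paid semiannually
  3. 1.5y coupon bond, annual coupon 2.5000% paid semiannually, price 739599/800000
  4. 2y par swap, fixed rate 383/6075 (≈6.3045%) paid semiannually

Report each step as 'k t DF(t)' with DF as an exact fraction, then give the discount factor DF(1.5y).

step 1 [0.5y] zero: DF = P = 1909/2000 ≈ 0.954500
step 2 [1y] swap r/2=282/6233: DF=(1 − 282/6233·(0.954500))/(1+282/6233) = 4577/5000 ≈ 0.915400
step 3 [1.5y] bond c/2=1/80: DF=(739599/800000 − 1/80·(0.954500+0.915400))/(1+1/80) = 89/100 ≈ 0.890000
step 4 [2y] swap r/2=383/12150: DF=(1 − 383/12150·(0.954500+0.915400+0.890000))/(1+383/12150) = 8851/10000 ≈ 0.885100

1 1/2 1909/2000
2 1 4577/5000
3 3/2 89/100
4 2 8851/10000
DF(1.5y) = 89/100 ≈ 0.890000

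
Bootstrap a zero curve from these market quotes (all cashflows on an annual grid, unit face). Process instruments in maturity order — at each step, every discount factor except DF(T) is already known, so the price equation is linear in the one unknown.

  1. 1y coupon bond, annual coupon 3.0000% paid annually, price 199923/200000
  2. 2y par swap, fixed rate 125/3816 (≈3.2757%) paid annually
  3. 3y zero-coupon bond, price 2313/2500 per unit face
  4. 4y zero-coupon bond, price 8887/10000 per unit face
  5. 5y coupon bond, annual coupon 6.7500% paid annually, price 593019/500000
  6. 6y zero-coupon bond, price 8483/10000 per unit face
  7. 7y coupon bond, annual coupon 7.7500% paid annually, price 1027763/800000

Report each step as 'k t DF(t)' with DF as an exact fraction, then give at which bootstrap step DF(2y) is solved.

step 1 [1y] bond c/1=3/100: DF=(199923/200000 − 3/100·(0))/(1+3/100) = 1941/2000 ≈ 0.970500
step 2 [2y] swap r/1=125/3816: DF=(1 − 125/3816·(0.970500))/(1+125/3816) = 15/16 ≈ 0.937500
step 3 [3y] zero: DF = P = 2313/2500 ≈ 0.925200
step 4 [4y] zero: DF = P = 8887/10000 ≈ 0.888700
step 5 [5y] bond c/1=27/400: DF=(593019/500000 − 27/400·(0.970500+0.937500+0.925200+0.888700))/(1+27/400) = 8757/10000 ≈ 0.875700
step 6 [6y] zero: DF = P = 8483/10000 ≈ 0.848300
step 7 [7y] bond c/1=31/400: DF=(1027763/800000 − 31/400·(0.970500+0.937500+0.925200+0.888700+0.875700+0.848300))/(1+31/400) = 4003/5000 ≈ 0.800600

1 1 1941/2000
2 2 15/16
3 3 2313/2500
4 4 8887/10000
5 5 8757/10000
6 6 8483/10000
7 7 4003/5000
DF(2y) is solved at step 2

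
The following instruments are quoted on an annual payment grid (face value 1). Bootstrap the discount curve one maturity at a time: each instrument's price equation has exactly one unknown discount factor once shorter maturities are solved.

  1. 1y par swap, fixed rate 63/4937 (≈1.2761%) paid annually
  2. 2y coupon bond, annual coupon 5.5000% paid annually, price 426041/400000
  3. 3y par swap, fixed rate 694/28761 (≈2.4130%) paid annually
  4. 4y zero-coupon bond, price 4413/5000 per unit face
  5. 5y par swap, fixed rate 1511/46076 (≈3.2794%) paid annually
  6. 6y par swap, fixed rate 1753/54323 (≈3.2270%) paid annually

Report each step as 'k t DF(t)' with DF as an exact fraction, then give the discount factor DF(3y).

step 1 [1y] swap r/1=63/4937: DF=(1 − 63/4937·(0))/(1+63/4937) = 4937/5000 ≈ 0.987400
step 2 [2y] bond c/1=11/200: DF=(426041/400000 − 11/200·(0.987400))/(1+11/200) = 9581/10000 ≈ 0.958100
step 3 [3y] swap r/1=694/28761: DF=(1 − 694/28761·(0.987400+0.958100))/(1+694/28761) = 4653/5000 ≈ 0.930600
step 4 [4y] zero: DF = P = 4413/5000 ≈ 0.882600
step 5 [5y] swap r/1=1511/46076: DF=(1 − 1511/46076·(0.987400+0.958100+0.930600+0.882600))/(1+1511/46076) = 8489/10000 ≈ 0.848900
step 6 [6y] swap r/1=1753/54323: DF=(1 − 1753/54323·(0.987400+0.958100+0.930600+0.882600+0.848900))/(1+1753/54323) = 8247/10000 ≈ 0.824700

1 1 4937/5000
2 2 9581/10000
3 3 4653/5000
4 4 4413/5000
5 5 8489/10000
6 6 8247/10000
DF(3y) = 4653/5000 ≈ 0.930600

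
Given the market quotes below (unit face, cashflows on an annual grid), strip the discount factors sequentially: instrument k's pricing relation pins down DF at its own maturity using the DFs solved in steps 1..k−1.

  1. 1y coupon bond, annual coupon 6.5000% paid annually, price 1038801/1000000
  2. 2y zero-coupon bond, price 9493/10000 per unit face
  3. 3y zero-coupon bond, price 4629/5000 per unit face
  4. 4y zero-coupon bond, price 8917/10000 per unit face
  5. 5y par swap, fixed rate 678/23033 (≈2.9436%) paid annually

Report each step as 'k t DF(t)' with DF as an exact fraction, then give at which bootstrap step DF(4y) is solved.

step 1 [1y] bond c/1=13/200: DF=(1038801/1000000 − 13/200·(0))/(1+13/200) = 4877/5000 ≈ 0.975400
step 2 [2y] zero: DF = P = 9493/10000 ≈ 0.949300
step 3 [3y] zero: DF = P = 4629/5000 ≈ 0.925800
step 4 [4y] zero: DF = P = 8917/10000 ≈ 0.891700
step 5 [5y] swap r/1=678/23033: DF=(1 − 678/23033·(0.975400+0.949300+0.925800+0.891700))/(1+678/23033) = 2161/2500 ≈ 0.864400

1 1 4877/5000
2 2 9493/10000
3 3 4629/5000
4 4 8917/10000
5 5 2161/2500
DF(4y) is solved at step 4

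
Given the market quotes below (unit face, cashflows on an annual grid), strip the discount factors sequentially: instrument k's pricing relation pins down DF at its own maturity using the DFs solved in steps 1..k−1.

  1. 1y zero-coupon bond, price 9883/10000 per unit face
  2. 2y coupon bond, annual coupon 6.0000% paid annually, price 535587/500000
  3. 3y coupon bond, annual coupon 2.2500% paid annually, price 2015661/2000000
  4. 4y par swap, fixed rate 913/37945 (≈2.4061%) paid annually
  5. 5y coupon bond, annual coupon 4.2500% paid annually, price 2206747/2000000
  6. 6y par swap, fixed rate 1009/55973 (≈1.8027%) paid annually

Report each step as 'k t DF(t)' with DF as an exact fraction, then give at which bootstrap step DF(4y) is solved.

step 1 [1y] zero: DF = P = 9883/10000 ≈ 0.988300
step 2 [2y] bond c/1=3/50: DF=(535587/500000 − 3/50·(0.988300))/(1+3/50) = 4773/5000 ≈ 0.954600
step 3 [3y] bond c/1=9/400: DF=(2015661/2000000 − 9/400·(0.988300+0.954600))/(1+9/400) = 9429/10000 ≈ 0.942900
step 4 [4y] swap r/1=913/37945: DF=(1 − 913/37945·(0.988300+0.954600+0.942900))/(1+913/37945) = 9087/10000 ≈ 0.908700
step 5 [5y] bond c/1=17/400: DF=(2206747/2000000 − 17/400·(0.988300+0.954600+0.942900+0.908700))/(1+17/400) = 9037/10000 ≈ 0.903700
step 6 [6y] swap r/1=1009/55973: DF=(1 − 1009/55973·(0.988300+0.954600+0.942900+0.908700+0.903700))/(1+1009/55973) = 8991/10000 ≈ 0.899100

1 1 9883/10000
2 2 4773/5000
3 3 9429/10000
4 4 9087/10000
5 5 9037/10000
6 6 8991/10000
DF(4y) is solved at step 4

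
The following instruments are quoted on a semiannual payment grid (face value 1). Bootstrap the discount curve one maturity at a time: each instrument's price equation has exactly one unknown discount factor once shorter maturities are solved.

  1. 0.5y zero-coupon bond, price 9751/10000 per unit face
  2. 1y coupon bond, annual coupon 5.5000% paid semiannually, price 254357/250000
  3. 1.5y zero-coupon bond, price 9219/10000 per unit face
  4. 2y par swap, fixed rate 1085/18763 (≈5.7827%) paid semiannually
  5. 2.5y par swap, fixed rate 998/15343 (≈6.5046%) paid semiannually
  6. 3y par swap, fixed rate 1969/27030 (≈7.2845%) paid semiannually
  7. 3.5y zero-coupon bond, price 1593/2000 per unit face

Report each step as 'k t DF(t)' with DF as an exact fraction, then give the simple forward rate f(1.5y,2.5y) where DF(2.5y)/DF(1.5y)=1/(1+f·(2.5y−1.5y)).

step 1 [0.5y] zero: DF = P = 9751/10000 ≈ 0.975100
step 2 [1y] bond c/2=11/400: DF=(254357/250000 − 11/400·(0.975100))/(1+11/400) = 9641/10000 ≈ 0.964100
step 3 [1.5y] zero: DF = P = 9219/10000 ≈ 0.921900
step 4 [2y] swap r/2=1085/37526: DF=(1 − 1085/37526·(0.975100+0.964100+0.921900))/(1+1085/37526) = 1783/2000 ≈ 0.891500
step 5 [2.5y] swap r/2=499/15343: DF=(1 − 499/15343·(0.975100+0.964100+0.921900+0.891500))/(1+499/15343) = 8503/10000 ≈ 0.850300
step 6 [3y] swap r/2=1969/54060: DF=(1 − 1969/54060·(0.975100+0.964100+0.921900+0.891500+0.850300))/(1+1969/54060) = 8031/10000 ≈ 0.803100
step 7 [3.5y] zero: DF = P = 1593/2000 ≈ 0.796500

1 1/2 9751/10000
2 1 9641/10000
3 3/2 9219/10000
4 2 1783/2000
5 5/2 8503/10000
6 3 8031/10000
7 7/2 1593/2000
f(1.5y,2.5y) = ((9219/10000)/(8503/10000) − 1)/(1) = 716/8503 ≈ 8.4206%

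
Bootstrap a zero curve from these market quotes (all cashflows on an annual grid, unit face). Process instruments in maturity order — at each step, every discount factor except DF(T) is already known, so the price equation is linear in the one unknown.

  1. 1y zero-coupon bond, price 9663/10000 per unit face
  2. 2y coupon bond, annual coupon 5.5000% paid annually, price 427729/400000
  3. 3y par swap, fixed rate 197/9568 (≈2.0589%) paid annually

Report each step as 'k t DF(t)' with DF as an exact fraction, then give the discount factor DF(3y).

1 1 9663/10000
2 2 602/625
3 3 9409/10000
DF(3y) = 9409/10000 ≈ 0.940900

step 1 [1y] zero: DF = P = 9663/10000 ≈ 0.966300
step 2 [2y] bond c/1=11/200: DF=(427729/400000 − 11/200·(0.966300))/(1+11/200) = 602/625 ≈ 0.963200
step 3 [3y] swap r/1=197/9568: DF=(1 − 197/9568·(0.966300+0.963200))/(1+197/9568) = 9409/10000 ≈ 0.940900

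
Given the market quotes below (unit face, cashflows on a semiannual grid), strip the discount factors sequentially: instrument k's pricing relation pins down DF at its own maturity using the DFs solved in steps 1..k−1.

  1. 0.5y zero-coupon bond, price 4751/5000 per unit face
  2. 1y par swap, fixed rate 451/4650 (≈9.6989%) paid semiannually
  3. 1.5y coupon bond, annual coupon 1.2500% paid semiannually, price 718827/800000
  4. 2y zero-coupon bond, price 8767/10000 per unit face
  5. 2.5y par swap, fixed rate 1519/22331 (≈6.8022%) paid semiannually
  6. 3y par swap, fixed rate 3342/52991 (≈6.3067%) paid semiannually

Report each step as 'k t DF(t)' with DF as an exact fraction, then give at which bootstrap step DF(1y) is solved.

1 1/2 4751/5000
2 1 4549/5000
3 3/2 4407/5000
4 2 8767/10000
5 5/2 8481/10000
6 3 8329/10000
DF(1y) is solved at step 2

step 1 [0.5y] zero: DF = P = 4751/5000 ≈ 0.950200
step 2 [1y] swap r/2=451/9300: DF=(1 − 451/9300·(0.950200))/(1+451/9300) = 4549/5000 ≈ 0.909800
step 3 [1.5y] bond c/2=1/160: DF=(718827/800000 − 1/160·(0.950200+0.909800))/(1+1/160) = 4407/5000 ≈ 0.881400
step 4 [2y] zero: DF = P = 8767/10000 ≈ 0.876700
step 5 [2.5y] swap r/2=1519/44662: DF=(1 − 1519/44662·(0.950200+0.909800+0.881400+0.876700))/(1+1519/44662) = 8481/10000 ≈ 0.848100
step 6 [3y] swap r/2=1671/52991: DF=(1 − 1671/52991·(0.950200+0.909800+0.881400+0.876700+0.848100))/(1+1671/52991) = 8329/10000 ≈ 0.832900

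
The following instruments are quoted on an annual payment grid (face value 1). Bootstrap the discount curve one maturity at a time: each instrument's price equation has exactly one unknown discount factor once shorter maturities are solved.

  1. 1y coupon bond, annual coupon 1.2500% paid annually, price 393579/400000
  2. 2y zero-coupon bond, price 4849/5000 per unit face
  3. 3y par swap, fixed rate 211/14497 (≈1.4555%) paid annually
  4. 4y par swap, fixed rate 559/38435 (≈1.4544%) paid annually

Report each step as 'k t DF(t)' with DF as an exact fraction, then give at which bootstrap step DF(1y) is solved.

1 1 4859/5000
2 2 4849/5000
3 3 4789/5000
4 4 9441/10000
DF(1y) is solved at step 1

step 1 [1y] bond c/1=1/80: DF=(393579/400000 − 1/80·(0))/(1+1/80) = 4859/5000 ≈ 0.971800
step 2 [2y] zero: DF = P = 4849/5000 ≈ 0.969800
step 3 [3y] swap r/1=211/14497: DF=(1 − 211/14497·(0.971800+0.969800))/(1+211/14497) = 4789/5000 ≈ 0.957800
step 4 [4y] swap r/1=559/38435: DF=(1 − 559/38435·(0.971800+0.969800+0.957800))/(1+559/38435) = 9441/10000 ≈ 0.944100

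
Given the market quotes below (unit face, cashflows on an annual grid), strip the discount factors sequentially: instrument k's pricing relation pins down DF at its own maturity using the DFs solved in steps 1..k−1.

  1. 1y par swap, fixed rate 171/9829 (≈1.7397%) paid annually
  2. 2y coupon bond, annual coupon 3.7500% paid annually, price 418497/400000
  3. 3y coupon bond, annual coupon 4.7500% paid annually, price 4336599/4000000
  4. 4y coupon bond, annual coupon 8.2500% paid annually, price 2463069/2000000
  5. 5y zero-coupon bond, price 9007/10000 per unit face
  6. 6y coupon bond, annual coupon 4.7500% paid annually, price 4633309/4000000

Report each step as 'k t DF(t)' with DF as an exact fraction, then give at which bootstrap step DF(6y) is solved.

step 1 [1y] swap r/1=171/9829: DF=(1 − 171/9829·(0))/(1+171/9829) = 9829/10000 ≈ 0.982900
step 2 [2y] bond c/1=3/80: DF=(418497/400000 − 3/80·(0.982900))/(1+3/80) = 9729/10000 ≈ 0.972900
step 3 [3y] bond c/1=19/400: DF=(4336599/4000000 − 19/400·(0.982900+0.972900))/(1+19/400) = 9463/10000 ≈ 0.946300
step 4 [4y] bond c/1=33/400: DF=(2463069/2000000 − 33/400·(0.982900+0.972900+0.946300))/(1+33/400) = 1833/2000 ≈ 0.916500
step 5 [5y] zero: DF = P = 9007/10000 ≈ 0.900700
step 6 [6y] bond c/1=19/400: DF=(4633309/4000000 − 19/400·(0.982900+0.972900+0.946300+0.916500+0.900700))/(1+19/400) = 4459/5000 ≈ 0.891800

1 1 9829/10000
2 2 9729/10000
3 3 9463/10000
4 4 1833/2000
5 5 9007/10000
6 6 4459/5000
DF(6y) is solved at step 6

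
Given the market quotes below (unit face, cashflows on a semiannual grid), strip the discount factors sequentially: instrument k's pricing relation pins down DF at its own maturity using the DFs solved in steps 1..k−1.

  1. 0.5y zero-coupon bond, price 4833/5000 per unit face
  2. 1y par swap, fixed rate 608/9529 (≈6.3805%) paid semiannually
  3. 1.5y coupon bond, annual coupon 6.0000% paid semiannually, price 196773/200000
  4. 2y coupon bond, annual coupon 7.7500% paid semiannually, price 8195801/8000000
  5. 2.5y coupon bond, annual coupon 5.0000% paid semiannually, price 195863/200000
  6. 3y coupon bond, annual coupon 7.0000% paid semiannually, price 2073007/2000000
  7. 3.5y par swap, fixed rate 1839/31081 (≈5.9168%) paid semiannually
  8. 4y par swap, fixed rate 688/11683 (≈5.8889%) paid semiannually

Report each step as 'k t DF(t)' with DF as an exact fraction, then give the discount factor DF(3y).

1 1/2 4833/5000
2 1 587/625
3 3/2 8997/10000
4 2 551/625
5 5/2 1731/2000
6 3 339/400
7 7/2 8161/10000
8 4 496/625
DF(3y) = 339/400 ≈ 0.847500

step 1 [0.5y] zero: DF = P = 4833/5000 ≈ 0.966600
step 2 [1y] swap r/2=304/9529: DF=(1 − 304/9529·(0.966600))/(1+304/9529) = 587/625 ≈ 0.939200
step 3 [1.5y] bond c/2=3/100: DF=(196773/200000 − 3/100·(0.966600+0.939200))/(1+3/100) = 8997/10000 ≈ 0.899700
step 4 [2y] bond c/2=31/800: DF=(8195801/8000000 − 31/800·(0.966600+0.939200+0.899700))/(1+31/800) = 551/625 ≈ 0.881600
step 5 [2.5y] bond c/2=1/40: DF=(195863/200000 − 1/40·(0.966600+0.939200+0.899700+0.881600))/(1+1/40) = 1731/2000 ≈ 0.865500
step 6 [3y] bond c/2=7/200: DF=(2073007/2000000 − 7/200·(0.966600+0.939200+0.899700+0.881600+0.865500))/(1+7/200) = 339/400 ≈ 0.847500
step 7 [3.5y] swap r/2=1839/62162: DF=(1 − 1839/62162·(0.966600+0.939200+0.899700+0.881600+0.865500+0.847500))/(1+1839/62162) = 8161/10000 ≈ 0.816100
step 8 [4y] swap r/2=344/11683: DF=(1 − 344/11683·(0.966600+0.939200+0.899700+0.881600+0.865500+0.847500+0.816100))/(1+344/11683) = 496/625 ≈ 0.793600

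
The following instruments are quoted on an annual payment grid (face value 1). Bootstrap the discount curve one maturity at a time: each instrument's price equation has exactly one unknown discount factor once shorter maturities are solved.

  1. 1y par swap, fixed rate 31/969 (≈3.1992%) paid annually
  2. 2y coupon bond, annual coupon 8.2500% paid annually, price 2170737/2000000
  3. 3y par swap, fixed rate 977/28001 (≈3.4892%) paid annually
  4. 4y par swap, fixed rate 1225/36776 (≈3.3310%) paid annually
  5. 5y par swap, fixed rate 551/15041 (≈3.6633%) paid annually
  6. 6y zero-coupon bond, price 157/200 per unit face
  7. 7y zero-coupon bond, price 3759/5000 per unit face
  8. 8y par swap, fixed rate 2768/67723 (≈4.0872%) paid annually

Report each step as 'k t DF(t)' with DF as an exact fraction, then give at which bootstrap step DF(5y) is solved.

step 1 [1y] swap r/1=31/969: DF=(1 − 31/969·(0))/(1+31/969) = 969/1000 ≈ 0.969000
step 2 [2y] bond c/1=33/400: DF=(2170737/2000000 − 33/400·(0.969000))/(1+33/400) = 1161/1250 ≈ 0.928800
step 3 [3y] swap r/1=977/28001: DF=(1 − 977/28001·(0.969000+0.928800))/(1+977/28001) = 9023/10000 ≈ 0.902300
step 4 [4y] swap r/1=1225/36776: DF=(1 − 1225/36776·(0.969000+0.928800+0.902300))/(1+1225/36776) = 351/400 ≈ 0.877500
step 5 [5y] swap r/1=551/15041: DF=(1 − 551/15041·(0.969000+0.928800+0.902300+0.877500))/(1+551/15041) = 8347/10000 ≈ 0.834700
step 6 [6y] zero: DF = P = 157/200 ≈ 0.785000
step 7 [7y] zero: DF = P = 3759/5000 ≈ 0.751800
step 8 [8y] swap r/1=2768/67723: DF=(1 − 2768/67723·(0.969000+0.928800+0.902300+0.877500+0.834700+0.785000+0.751800))/(1+2768/67723) = 452/625 ≈ 0.723200

1 1 969/1000
2 2 1161/1250
3 3 9023/10000
4 4 351/400
5 5 8347/10000
6 6 157/200
7 7 3759/5000
8 8 452/625
DF(5y) is solved at step 5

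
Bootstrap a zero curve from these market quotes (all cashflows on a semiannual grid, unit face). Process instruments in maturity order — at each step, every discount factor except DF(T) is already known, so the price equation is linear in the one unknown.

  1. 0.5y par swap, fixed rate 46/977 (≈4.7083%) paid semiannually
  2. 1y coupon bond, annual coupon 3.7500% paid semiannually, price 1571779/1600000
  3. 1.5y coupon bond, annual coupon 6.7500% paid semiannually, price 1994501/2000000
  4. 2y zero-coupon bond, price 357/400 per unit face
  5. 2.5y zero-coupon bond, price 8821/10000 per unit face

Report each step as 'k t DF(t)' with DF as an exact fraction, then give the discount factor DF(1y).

1 1/2 977/1000
2 1 9463/10000
3 3/2 9019/10000
4 2 357/400
5 5/2 8821/10000
DF(1y) = 9463/10000 ≈ 0.946300

step 1 [0.5y] swap r/2=23/977: DF=(1 − 23/977·(0))/(1+23/977) = 977/1000 ≈ 0.977000
step 2 [1y] bond c/2=3/160: DF=(1571779/1600000 − 3/160·(0.977000))/(1+3/160) = 9463/10000 ≈ 0.946300
step 3 [1.5y] bond c/2=27/800: DF=(1994501/2000000 − 27/800·(0.977000+0.946300))/(1+27/800) = 9019/10000 ≈ 0.901900
step 4 [2y] zero: DF = P = 357/400 ≈ 0.892500
step 5 [2.5y] zero: DF = P = 8821/10000 ≈ 0.882100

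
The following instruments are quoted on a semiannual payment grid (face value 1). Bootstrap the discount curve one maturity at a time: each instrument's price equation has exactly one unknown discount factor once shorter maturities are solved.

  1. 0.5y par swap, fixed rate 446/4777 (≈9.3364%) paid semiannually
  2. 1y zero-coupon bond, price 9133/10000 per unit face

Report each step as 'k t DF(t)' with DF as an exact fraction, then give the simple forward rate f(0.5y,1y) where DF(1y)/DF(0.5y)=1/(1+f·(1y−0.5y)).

1 1/2 4777/5000
2 1 9133/10000
f(0.5y,1y) = ((4777/5000)/(9133/10000) − 1)/(1/2) = 842/9133 ≈ 9.2193%

step 1 [0.5y] swap r/2=223/4777: DF=(1 − 223/4777·(0))/(1+223/4777) = 4777/5000 ≈ 0.955400
step 2 [1y] zero: DF = P = 9133/10000 ≈ 0.913300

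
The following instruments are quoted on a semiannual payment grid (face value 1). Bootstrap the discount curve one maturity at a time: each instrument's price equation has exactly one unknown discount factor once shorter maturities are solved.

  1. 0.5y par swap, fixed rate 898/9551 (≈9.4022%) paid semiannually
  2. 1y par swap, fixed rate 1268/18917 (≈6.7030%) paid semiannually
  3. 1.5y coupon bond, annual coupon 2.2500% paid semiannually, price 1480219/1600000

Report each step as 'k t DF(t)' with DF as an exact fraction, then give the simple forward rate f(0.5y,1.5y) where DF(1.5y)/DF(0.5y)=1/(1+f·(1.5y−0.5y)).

1 1/2 9551/10000
2 1 4683/5000
3 3/2 4469/5000
f(0.5y,1.5y) = ((9551/10000)/(4469/5000) − 1)/(1) = 613/8938 ≈ 6.8584%

step 1 [0.5y] swap r/2=449/9551: DF=(1 − 449/9551·(0))/(1+449/9551) = 9551/10000 ≈ 0.955100
step 2 [1y] swap r/2=634/18917: DF=(1 − 634/18917·(0.955100))/(1+634/18917) = 4683/5000 ≈ 0.936600
step 3 [1.5y] bond c/2=9/800: DF=(1480219/1600000 − 9/800·(0.955100+0.936600))/(1+9/800) = 4469/5000 ≈ 0.893800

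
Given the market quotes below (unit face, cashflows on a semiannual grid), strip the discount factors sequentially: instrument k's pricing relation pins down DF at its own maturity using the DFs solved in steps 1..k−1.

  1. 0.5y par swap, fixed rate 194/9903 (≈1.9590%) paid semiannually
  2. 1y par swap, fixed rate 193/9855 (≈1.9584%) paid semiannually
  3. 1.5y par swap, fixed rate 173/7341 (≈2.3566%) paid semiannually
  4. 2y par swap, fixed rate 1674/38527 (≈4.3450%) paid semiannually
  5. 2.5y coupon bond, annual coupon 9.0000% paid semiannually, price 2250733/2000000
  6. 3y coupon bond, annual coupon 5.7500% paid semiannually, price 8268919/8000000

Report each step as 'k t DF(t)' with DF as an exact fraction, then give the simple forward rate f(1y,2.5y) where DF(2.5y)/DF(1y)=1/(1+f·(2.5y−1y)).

step 1 [0.5y] swap r/2=97/9903: DF=(1 − 97/9903·(0))/(1+97/9903) = 9903/10000 ≈ 0.990300
step 2 [1y] swap r/2=193/19710: DF=(1 − 193/19710·(0.990300))/(1+193/19710) = 9807/10000 ≈ 0.980700
step 3 [1.5y] swap r/2=173/14682: DF=(1 − 173/14682·(0.990300+0.980700))/(1+173/14682) = 4827/5000 ≈ 0.965400
step 4 [2y] swap r/2=837/38527: DF=(1 − 837/38527·(0.990300+0.980700+0.965400))/(1+837/38527) = 9163/10000 ≈ 0.916300
step 5 [2.5y] bond c/2=9/200: DF=(2250733/2000000 − 9/200·(0.990300+0.980700+0.965400+0.916300))/(1+9/200) = 911/1000 ≈ 0.911000
step 6 [3y] bond c/2=23/800: DF=(8268919/8000000 − 23/800·(0.990300+0.980700+0.965400+0.916300+0.911000))/(1+23/800) = 2179/2500 ≈ 0.871600

1 1/2 9903/10000
2 1 9807/10000
3 3/2 4827/5000
4 2 9163/10000
5 5/2 911/1000
6 3 2179/2500
f(1y,2.5y) = ((9807/10000)/(911/1000) − 1)/(3/2) = 697/13665 ≈ 5.1006%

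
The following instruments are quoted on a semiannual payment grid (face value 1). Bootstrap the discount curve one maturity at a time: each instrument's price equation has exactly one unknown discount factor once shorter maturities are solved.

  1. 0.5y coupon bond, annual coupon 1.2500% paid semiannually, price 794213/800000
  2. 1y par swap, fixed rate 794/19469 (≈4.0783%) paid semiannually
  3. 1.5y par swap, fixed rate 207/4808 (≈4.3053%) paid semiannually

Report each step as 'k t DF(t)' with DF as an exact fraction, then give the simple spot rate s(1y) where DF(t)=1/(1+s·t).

step 1 [0.5y] bond c/2=1/160: DF=(794213/800000 − 1/160·(0))/(1+1/160) = 4933/5000 ≈ 0.986600
step 2 [1y] swap r/2=397/19469: DF=(1 − 397/19469·(0.986600))/(1+397/19469) = 9603/10000 ≈ 0.960300
step 3 [1.5y] swap r/2=207/9616: DF=(1 − 207/9616·(0.986600+0.960300))/(1+207/9616) = 9379/10000 ≈ 0.937900

1 1/2 4933/5000
2 1 9603/10000
3 3/2 9379/10000
s(1y) = (1/(9603/10000) − 1)/(1) = 397/9603 ≈ 4.1341%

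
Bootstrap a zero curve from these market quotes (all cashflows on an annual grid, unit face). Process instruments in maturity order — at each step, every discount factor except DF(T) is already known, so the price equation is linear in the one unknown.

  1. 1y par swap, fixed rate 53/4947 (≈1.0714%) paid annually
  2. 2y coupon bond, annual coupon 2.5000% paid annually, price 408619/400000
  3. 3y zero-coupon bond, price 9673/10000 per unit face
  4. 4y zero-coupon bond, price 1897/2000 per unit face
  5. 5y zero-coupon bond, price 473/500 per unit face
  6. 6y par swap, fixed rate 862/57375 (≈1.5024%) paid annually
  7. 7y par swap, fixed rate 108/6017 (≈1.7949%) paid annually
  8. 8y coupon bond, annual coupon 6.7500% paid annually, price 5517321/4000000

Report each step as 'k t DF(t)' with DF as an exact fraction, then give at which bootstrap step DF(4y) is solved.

step 1 [1y] swap r/1=53/4947: DF=(1 − 53/4947·(0))/(1+53/4947) = 4947/5000 ≈ 0.989400
step 2 [2y] bond c/1=1/40: DF=(408619/400000 − 1/40·(0.989400))/(1+1/40) = 389/400 ≈ 0.972500
step 3 [3y] zero: DF = P = 9673/10000 ≈ 0.967300
step 4 [4y] zero: DF = P = 1897/2000 ≈ 0.948500
step 5 [5y] zero: DF = P = 473/500 ≈ 0.946000
step 6 [6y] swap r/1=862/57375: DF=(1 − 862/57375·(0.989400+0.972500+0.967300+0.948500+0.946000))/(1+862/57375) = 4569/5000 ≈ 0.913800
step 7 [7y] swap r/1=108/6017: DF=(1 − 108/6017·(0.989400+0.972500+0.967300+0.948500+0.946000+0.913800))/(1+108/6017) = 2203/2500 ≈ 0.881200
step 8 [8y] bond c/1=27/400: DF=(5517321/4000000 − 27/400·(0.989400+0.972500+0.967300+0.948500+0.946000+0.913800+0.881200))/(1+27/400) = 546/625 ≈ 0.873600

1 1 4947/5000
2 2 389/400
3 3 9673/10000
4 4 1897/2000
5 5 473/500
6 6 4569/5000
7 7 2203/2500
8 8 546/625
DF(4y) is solved at step 4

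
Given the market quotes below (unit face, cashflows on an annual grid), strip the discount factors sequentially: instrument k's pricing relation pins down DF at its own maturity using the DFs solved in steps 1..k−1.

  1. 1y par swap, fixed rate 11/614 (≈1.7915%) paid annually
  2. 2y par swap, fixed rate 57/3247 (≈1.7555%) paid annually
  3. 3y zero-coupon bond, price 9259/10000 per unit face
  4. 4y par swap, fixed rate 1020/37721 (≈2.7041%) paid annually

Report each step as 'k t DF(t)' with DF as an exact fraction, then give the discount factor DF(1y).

step 1 [1y] swap r/1=11/614: DF=(1 − 11/614·(0))/(1+11/614) = 614/625 ≈ 0.982400
step 2 [2y] swap r/1=57/3247: DF=(1 − 57/3247·(0.982400))/(1+57/3247) = 4829/5000 ≈ 0.965800
step 3 [3y] zero: DF = P = 9259/10000 ≈ 0.925900
step 4 [4y] swap r/1=1020/37721: DF=(1 − 1020/37721·(0.982400+0.965800+0.925900))/(1+1020/37721) = 449/500 ≈ 0.898000

1 1 614/625
2 2 4829/5000
3 3 9259/10000
4 4 449/500
DF(1y) = 614/625 ≈ 0.982400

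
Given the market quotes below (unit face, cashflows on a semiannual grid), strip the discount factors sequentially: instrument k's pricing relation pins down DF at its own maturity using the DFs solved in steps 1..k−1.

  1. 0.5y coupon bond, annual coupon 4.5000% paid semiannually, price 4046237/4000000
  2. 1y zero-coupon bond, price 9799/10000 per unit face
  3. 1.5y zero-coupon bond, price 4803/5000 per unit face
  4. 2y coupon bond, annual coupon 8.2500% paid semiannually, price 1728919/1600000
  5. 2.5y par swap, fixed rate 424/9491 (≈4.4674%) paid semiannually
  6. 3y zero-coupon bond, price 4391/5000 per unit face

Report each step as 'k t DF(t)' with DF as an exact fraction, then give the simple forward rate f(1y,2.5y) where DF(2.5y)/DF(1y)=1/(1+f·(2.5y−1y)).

1 1/2 9893/10000
2 1 9799/10000
3 3/2 4803/5000
4 2 9217/10000
5 5/2 447/500
6 3 4391/5000
f(1y,2.5y) = ((9799/10000)/(447/500) − 1)/(3/2) = 859/13410 ≈ 6.4057%

step 1 [0.5y] bond c/2=9/400: DF=(4046237/4000000 − 9/400·(0))/(1+9/400) = 9893/10000 ≈ 0.989300
step 2 [1y] zero: DF = P = 9799/10000 ≈ 0.979900
step 3 [1.5y] zero: DF = P = 4803/5000 ≈ 0.960600
step 4 [2y] bond c/2=33/800: DF=(1728919/1600000 − 33/800·(0.989300+0.979900+0.960600))/(1+33/800) = 9217/10000 ≈ 0.921700
step 5 [2.5y] swap r/2=212/9491: DF=(1 − 212/9491·(0.989300+0.979900+0.960600+0.921700))/(1+212/9491) = 447/500 ≈ 0.894000
step 6 [3y] zero: DF = P = 4391/5000 ≈ 0.878200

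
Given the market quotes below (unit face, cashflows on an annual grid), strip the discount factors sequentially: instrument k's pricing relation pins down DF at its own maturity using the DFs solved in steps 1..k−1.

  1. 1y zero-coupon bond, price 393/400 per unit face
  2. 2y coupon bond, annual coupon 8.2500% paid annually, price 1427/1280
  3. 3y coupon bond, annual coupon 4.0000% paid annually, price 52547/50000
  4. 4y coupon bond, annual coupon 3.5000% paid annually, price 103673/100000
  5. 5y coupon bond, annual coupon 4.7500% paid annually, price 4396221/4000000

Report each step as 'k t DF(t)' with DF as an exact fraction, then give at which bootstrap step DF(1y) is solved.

step 1 [1y] zero: DF = P = 393/400 ≈ 0.982500
step 2 [2y] bond c/1=33/400: DF=(1427/1280 − 33/400·(0.982500))/(1+33/400) = 191/200 ≈ 0.955000
step 3 [3y] bond c/1=1/25: DF=(52547/50000 − 1/25·(0.982500+0.955000))/(1+1/25) = 117/125 ≈ 0.936000
step 4 [4y] bond c/1=7/200: DF=(103673/100000 − 7/200·(0.982500+0.955000+0.936000))/(1+7/200) = 1809/2000 ≈ 0.904500
step 5 [5y] bond c/1=19/400: DF=(4396221/4000000 − 19/400·(0.982500+0.955000+0.936000+0.904500))/(1+19/400) = 8779/10000 ≈ 0.877900

1 1 393/400
2 2 191/200
3 3 117/125
4 4 1809/2000
5 5 8779/10000
DF(1y) is solved at step 1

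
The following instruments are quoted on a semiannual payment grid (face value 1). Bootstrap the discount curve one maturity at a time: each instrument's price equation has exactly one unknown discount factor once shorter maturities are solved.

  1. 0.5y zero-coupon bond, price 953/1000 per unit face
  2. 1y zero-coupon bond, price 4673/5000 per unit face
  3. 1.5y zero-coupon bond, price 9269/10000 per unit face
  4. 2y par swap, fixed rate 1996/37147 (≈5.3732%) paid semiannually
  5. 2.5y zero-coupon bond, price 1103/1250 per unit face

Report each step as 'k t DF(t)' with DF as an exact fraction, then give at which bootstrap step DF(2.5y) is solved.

1 1/2 953/1000
2 1 4673/5000
3 3/2 9269/10000
4 2 4501/5000
5 5/2 1103/1250
DF(2.5y) is solved at step 5

step 1 [0.5y] zero: DF = P = 953/1000 ≈ 0.953000
step 2 [1y] zero: DF = P = 4673/5000 ≈ 0.934600
step 3 [1.5y] zero: DF = P = 9269/10000 ≈ 0.926900
step 4 [2y] swap r/2=998/37147: DF=(1 − 998/37147·(0.953000+0.934600+0.926900))/(1+998/37147) = 4501/5000 ≈ 0.900200
step 5 [2.5y] zero: DF = P = 1103/1250 ≈ 0.882400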